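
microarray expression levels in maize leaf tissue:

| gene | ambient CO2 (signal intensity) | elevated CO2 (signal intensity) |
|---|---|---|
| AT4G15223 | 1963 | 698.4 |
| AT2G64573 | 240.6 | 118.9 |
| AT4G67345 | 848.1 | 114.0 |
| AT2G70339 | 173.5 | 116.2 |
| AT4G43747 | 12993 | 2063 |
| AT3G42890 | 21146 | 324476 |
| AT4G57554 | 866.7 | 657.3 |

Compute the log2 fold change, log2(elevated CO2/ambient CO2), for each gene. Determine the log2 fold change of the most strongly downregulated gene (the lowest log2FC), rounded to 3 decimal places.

log2(698.4/1963) = -1.491  (AT4G15223)
log2(118.9/240.6) = -1.017  (AT2G64573)
log2(114.0/848.1) = -2.895  (AT4G67345)
log2(116.2/173.5) = -0.578  (AT2G70339)
log2(2063/12993) = -2.655  (AT4G43747)
log2(324476/21146) = 3.940  (AT3G42890)
log2(657.3/866.7) = -0.399  (AT4G57554)
AT4G67345 is most strongly downregulated.

-2.895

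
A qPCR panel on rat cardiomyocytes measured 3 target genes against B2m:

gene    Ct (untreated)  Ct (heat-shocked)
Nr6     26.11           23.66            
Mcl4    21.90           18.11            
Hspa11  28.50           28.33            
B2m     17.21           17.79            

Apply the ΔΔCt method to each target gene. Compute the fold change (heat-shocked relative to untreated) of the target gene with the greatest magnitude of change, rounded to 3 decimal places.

20.678

Nr6: ΔΔCt = (23.66−17.79) − (26.11−17.21) = 5.87 − 8.90 = -3.03; fold change = 2^3.03 = 8.168
Mcl4: ΔΔCt = (18.11−17.79) − (21.90−17.21) = 0.32 − 4.69 = -4.37; fold change = 2^4.37 = 20.678
Hspa11: ΔΔCt = (28.33−17.79) − (28.50−17.21) = 10.54 − 11.29 = -0.75; fold change = 2^0.75 = 1.682
Mcl4 has the largest |ΔΔCt| = 4.37.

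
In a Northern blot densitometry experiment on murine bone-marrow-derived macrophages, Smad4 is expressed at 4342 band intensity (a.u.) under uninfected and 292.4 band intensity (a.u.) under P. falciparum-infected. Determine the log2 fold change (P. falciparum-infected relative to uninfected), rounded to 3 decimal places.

Fold change = 292.4 / 4342 = 0.0673
log2(0.0673) = -3.8923

-3.892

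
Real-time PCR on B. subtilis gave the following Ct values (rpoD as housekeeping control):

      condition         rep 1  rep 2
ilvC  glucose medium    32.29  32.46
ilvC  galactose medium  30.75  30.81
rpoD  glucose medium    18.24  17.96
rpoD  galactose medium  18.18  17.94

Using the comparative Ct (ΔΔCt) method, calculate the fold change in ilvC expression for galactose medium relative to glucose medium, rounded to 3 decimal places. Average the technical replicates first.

Mean Ct: ilvC glucose medium 32.375; ilvC galactose medium 30.780; rpoD glucose medium 18.100; rpoD galactose medium 18.060
ΔCt(glucose medium) = 32.375 − 18.100 = 14.275
ΔCt(galactose medium) = 30.780 − 18.060 = 12.720
ΔΔCt = 12.720 − 14.275 = -1.555
Fold change = 2^(−(-1.555)) = 2^1.555 = 2.9383

2.938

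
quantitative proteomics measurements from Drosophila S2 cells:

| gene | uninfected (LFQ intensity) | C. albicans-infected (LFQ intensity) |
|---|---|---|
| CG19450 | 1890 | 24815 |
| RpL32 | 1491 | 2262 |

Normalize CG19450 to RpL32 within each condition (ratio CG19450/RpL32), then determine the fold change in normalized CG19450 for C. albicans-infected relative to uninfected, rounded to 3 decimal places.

CG19450/RpL32 (uninfected) = 1890 / 1491 = 1.2676
CG19450/RpL32 (C. albicans-infected) = 24815 / 2262 = 10.97
Fold change = 10.97 / 1.2676 = 8.6544

8.654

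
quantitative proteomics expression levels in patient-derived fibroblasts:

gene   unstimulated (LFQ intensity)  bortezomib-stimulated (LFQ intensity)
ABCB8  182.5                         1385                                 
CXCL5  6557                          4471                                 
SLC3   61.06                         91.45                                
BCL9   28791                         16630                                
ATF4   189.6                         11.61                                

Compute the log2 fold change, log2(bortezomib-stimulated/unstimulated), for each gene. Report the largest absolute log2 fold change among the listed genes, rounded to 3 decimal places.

log2(1385/182.5) = 2.924  (ABCB8)
log2(4471/6557) = -0.552  (CXCL5)
log2(91.45/61.06) = 0.583  (SLC3)
log2(16630/28791) = -0.792  (BCL9)
log2(11.61/189.6) = -4.030  (ATF4)
The largest magnitude belongs to ATF4.

4.030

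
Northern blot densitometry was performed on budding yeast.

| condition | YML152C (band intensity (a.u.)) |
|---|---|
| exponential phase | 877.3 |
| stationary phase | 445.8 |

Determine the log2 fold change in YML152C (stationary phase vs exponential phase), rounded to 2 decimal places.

Fold change = 445.8 / 877.3 = 0.5082
log2(0.5082) = -0.977

-0.98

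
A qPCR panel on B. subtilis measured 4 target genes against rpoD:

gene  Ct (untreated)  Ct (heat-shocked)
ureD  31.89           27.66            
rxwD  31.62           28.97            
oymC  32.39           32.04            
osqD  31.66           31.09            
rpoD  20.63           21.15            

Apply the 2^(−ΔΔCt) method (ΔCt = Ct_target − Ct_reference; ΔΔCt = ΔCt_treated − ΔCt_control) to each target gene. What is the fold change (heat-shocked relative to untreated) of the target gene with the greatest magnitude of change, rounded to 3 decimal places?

26.909

ureD: ΔΔCt = (27.66−21.15) − (31.89−20.63) = 6.51 − 11.26 = -4.75; fold change = 2^4.75 = 26.909
rxwD: ΔΔCt = (28.97−21.15) − (31.62−20.63) = 7.82 − 10.99 = -3.17; fold change = 2^3.17 = 9.000
oymC: ΔΔCt = (32.04−21.15) − (32.39−20.63) = 10.89 − 11.76 = -0.87; fold change = 2^0.87 = 1.828
osqD: ΔΔCt = (31.09−21.15) − (31.66−20.63) = 9.94 − 11.03 = -1.09; fold change = 2^1.09 = 2.129
ureD has the largest |ΔΔCt| = 4.75.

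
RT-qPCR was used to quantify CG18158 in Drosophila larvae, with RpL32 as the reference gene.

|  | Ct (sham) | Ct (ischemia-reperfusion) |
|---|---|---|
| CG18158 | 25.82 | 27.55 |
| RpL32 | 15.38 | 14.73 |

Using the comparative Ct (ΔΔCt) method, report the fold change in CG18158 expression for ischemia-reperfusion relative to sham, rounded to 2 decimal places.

0.19

ΔCt(sham) = 25.820 − 15.380 = 10.440
ΔCt(ischemia-reperfusion) = 27.550 − 14.730 = 12.820
ΔΔCt = 12.820 − 10.440 = 2.380
Fold change = 2^(−2.380) = 0.192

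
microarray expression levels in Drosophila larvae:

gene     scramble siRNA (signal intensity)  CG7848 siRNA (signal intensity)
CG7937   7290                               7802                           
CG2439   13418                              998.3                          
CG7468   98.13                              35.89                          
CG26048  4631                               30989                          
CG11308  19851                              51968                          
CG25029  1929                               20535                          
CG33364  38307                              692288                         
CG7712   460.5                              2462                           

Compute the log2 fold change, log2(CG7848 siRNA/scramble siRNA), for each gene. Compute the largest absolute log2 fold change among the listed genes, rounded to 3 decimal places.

4.176

log2(7802/7290) = 0.098  (CG7937)
log2(998.3/13418) = -3.749  (CG2439)
log2(35.89/98.13) = -1.451  (CG7468)
log2(30989/4631) = 2.742  (CG26048)
log2(51968/19851) = 1.388  (CG11308)
log2(20535/1929) = 3.412  (CG25029)
log2(692288/38307) = 4.176  (CG33364)
log2(2462/460.5) = 2.419  (CG7712)
The largest magnitude belongs to CG33364.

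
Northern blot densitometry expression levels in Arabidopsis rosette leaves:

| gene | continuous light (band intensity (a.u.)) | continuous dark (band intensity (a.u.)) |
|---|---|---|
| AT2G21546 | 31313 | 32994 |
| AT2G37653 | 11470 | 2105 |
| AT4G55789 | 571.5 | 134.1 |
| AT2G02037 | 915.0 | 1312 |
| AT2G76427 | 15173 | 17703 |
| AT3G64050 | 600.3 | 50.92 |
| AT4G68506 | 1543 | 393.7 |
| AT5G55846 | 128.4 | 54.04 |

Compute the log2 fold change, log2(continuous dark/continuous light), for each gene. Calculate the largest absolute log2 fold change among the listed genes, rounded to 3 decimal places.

log2(32994/31313) = 0.075  (AT2G21546)
log2(2105/11470) = -2.446  (AT2G37653)
log2(134.1/571.5) = -2.091  (AT4G55789)
log2(1312/915.0) = 0.520  (AT2G02037)
log2(17703/15173) = 0.222  (AT2G76427)
log2(50.92/600.3) = -3.559  (AT3G64050)
log2(393.7/1543) = -1.971  (AT4G68506)
log2(54.04/128.4) = -1.249  (AT5G55846)
The largest magnitude belongs to AT3G64050.

3.559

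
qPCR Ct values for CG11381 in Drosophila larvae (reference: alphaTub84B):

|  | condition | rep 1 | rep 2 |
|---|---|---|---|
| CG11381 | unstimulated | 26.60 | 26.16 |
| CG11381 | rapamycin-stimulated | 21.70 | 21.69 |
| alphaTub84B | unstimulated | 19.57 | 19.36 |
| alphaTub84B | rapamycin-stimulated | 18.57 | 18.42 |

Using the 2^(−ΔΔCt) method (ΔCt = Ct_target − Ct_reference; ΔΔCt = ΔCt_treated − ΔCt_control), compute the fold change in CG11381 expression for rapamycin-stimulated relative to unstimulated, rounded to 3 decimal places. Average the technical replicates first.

Mean Ct: CG11381 unstimulated 26.380; CG11381 rapamycin-stimulated 21.695; alphaTub84B unstimulated 19.465; alphaTub84B rapamycin-stimulated 18.495
ΔCt(unstimulated) = 26.380 − 19.465 = 6.915
ΔCt(rapamycin-stimulated) = 21.695 − 18.495 = 3.200
ΔΔCt = 3.200 − 6.915 = -3.715
Fold change = 2^(−(-3.715)) = 2^3.715 = 13.1319

13.132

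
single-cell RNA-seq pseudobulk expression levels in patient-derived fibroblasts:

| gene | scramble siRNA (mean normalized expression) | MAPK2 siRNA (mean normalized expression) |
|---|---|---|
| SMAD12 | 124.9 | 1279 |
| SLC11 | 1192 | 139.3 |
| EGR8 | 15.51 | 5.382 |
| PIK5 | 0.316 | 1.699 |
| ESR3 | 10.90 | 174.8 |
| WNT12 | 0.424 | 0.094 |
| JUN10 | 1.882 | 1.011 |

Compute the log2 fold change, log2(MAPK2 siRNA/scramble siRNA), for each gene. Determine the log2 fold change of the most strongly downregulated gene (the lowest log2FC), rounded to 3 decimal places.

-3.097

log2(1279/124.9) = 3.356  (SMAD12)
log2(139.3/1192) = -3.097  (SLC11)
log2(5.382/15.51) = -1.527  (EGR8)
log2(1.699/0.316) = 2.427  (PIK5)
log2(174.8/10.90) = 4.003  (ESR3)
log2(0.094/0.424) = -2.173  (WNT12)
log2(1.011/1.882) = -0.896  (JUN10)
SLC11 is most strongly downregulated.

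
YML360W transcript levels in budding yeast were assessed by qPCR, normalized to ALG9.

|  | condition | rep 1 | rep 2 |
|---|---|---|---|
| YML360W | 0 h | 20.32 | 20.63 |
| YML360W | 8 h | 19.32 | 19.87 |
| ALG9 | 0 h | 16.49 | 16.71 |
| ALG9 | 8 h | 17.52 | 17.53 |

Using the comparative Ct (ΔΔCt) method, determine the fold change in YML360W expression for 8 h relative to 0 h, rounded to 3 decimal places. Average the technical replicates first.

3.494

Mean Ct: YML360W 0 h 20.475; YML360W 8 h 19.595; ALG9 0 h 16.600; ALG9 8 h 17.525
ΔCt(0 h) = 20.475 − 16.600 = 3.875
ΔCt(8 h) = 19.595 − 17.525 = 2.070
ΔΔCt = 2.070 − 3.875 = -1.805
Fold change = 2^(−(-1.805)) = 2^1.805 = 3.4943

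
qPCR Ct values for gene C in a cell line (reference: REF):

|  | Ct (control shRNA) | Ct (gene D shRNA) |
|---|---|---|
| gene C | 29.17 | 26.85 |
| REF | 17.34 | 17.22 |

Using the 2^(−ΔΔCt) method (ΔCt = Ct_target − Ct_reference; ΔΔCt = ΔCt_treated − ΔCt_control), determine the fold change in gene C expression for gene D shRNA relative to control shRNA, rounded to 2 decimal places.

4.59

ΔCt(control shRNA) = 29.170 − 17.340 = 11.830
ΔCt(gene D shRNA) = 26.850 − 17.220 = 9.630
ΔΔCt = 9.630 − 11.830 = -2.200
Fold change = 2^(−(-2.200)) = 2^2.200 = 4.595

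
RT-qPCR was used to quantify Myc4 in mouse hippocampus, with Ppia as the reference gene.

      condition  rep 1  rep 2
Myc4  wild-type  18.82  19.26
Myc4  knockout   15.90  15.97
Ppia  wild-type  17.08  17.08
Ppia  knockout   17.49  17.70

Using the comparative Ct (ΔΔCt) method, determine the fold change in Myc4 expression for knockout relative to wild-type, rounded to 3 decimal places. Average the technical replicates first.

Mean Ct: Myc4 wild-type 19.040; Myc4 knockout 15.935; Ppia wild-type 17.080; Ppia knockout 17.595
ΔCt(wild-type) = 19.040 − 17.080 = 1.960
ΔCt(knockout) = 15.935 − 17.595 = -1.660
ΔΔCt = -1.660 − 1.960 = -3.620
Fold change = 2^(−(-3.620)) = 2^3.620 = 12.2950

12.295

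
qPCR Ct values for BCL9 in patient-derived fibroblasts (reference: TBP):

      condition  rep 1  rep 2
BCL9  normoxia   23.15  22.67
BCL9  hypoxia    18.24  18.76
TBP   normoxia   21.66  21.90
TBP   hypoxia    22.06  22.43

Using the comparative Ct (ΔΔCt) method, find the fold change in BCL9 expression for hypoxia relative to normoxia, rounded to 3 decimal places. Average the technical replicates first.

29.344

Mean Ct: BCL9 normoxia 22.910; BCL9 hypoxia 18.500; TBP normoxia 21.780; TBP hypoxia 22.245
ΔCt(normoxia) = 22.910 − 21.780 = 1.130
ΔCt(hypoxia) = 18.500 − 22.245 = -3.745
ΔΔCt = -3.745 − 1.130 = -4.875
Fold change = 2^(−(-4.875)) = 2^4.875 = 29.3441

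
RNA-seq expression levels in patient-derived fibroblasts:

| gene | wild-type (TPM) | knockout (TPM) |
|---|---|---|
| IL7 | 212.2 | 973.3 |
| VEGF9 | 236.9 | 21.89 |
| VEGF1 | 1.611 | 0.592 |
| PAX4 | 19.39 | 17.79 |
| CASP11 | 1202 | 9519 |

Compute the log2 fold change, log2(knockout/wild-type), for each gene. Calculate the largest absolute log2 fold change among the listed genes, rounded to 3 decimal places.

log2(973.3/212.2) = 2.197  (IL7)
log2(21.89/236.9) = -3.436  (VEGF9)
log2(0.592/1.611) = -1.444  (VEGF1)
log2(17.79/19.39) = -0.124  (PAX4)
log2(9519/1202) = 2.985  (CASP11)
The largest magnitude belongs to VEGF9.

3.436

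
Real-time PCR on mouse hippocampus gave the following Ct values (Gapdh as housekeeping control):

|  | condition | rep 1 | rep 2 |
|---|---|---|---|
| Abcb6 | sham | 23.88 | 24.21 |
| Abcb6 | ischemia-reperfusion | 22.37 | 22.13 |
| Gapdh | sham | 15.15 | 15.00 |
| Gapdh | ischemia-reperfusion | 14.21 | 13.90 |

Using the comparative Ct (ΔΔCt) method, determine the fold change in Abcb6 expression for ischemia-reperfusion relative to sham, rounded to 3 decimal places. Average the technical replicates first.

Mean Ct: Abcb6 sham 24.045; Abcb6 ischemia-reperfusion 22.250; Gapdh sham 15.075; Gapdh ischemia-reperfusion 14.055
ΔCt(sham) = 24.045 − 15.075 = 8.970
ΔCt(ischemia-reperfusion) = 22.250 − 14.055 = 8.195
ΔΔCt = 8.195 − 8.970 = -0.775
Fold change = 2^(−(-0.775)) = 2^0.775 = 1.7112

1.711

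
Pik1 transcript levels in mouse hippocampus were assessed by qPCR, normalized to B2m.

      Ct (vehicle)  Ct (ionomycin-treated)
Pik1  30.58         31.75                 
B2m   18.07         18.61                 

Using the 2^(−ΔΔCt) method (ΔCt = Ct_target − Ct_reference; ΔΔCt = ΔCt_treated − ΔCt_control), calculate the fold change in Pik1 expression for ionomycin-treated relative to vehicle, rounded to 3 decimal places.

0.646

ΔCt(vehicle) = 30.580 − 18.070 = 12.510
ΔCt(ionomycin-treated) = 31.750 − 18.610 = 13.140
ΔΔCt = 13.140 − 12.510 = 0.630
Fold change = 2^(−0.630) = 0.6462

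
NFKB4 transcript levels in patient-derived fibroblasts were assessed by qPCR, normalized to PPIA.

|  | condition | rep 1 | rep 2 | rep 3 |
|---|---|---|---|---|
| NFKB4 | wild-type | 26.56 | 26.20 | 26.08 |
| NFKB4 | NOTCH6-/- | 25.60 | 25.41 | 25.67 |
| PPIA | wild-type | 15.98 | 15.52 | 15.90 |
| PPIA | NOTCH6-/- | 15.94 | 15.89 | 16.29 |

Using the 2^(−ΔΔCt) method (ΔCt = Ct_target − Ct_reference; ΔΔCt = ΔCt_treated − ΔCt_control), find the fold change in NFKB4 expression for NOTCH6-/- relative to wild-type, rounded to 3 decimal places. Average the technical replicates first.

1.945

Mean Ct: NFKB4 wild-type 26.280; NFKB4 NOTCH6-/- 25.560; PPIA wild-type 15.800; PPIA NOTCH6-/- 16.040
ΔCt(wild-type) = 26.280 − 15.800 = 10.480
ΔCt(NOTCH6-/-) = 25.560 − 16.040 = 9.520
ΔΔCt = 9.520 − 10.480 = -0.960
Fold change = 2^(−(-0.960)) = 2^0.960 = 1.9453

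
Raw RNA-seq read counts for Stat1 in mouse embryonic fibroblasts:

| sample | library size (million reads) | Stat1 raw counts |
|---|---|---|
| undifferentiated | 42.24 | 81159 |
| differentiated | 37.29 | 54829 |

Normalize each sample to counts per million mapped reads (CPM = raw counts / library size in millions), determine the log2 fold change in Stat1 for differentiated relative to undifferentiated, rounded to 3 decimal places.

-0.386

CPM(undifferentiated) = 81159 / 42.24 = 1921.3778
CPM(differentiated) = 54829 / 37.29 = 1470.3406
Fold change = 1470.3406 / 1921.3778 = 0.76525
log2(0.76525) = -0.3860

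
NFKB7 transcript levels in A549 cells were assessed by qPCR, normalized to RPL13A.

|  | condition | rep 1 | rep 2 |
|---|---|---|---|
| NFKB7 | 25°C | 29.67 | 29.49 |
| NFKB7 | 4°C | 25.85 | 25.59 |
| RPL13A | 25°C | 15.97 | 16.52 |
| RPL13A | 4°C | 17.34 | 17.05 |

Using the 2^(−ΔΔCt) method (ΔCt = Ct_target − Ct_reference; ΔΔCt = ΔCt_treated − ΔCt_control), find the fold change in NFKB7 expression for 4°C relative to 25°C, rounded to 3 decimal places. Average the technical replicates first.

Mean Ct: NFKB7 25°C 29.580; NFKB7 4°C 25.720; RPL13A 25°C 16.245; RPL13A 4°C 17.195
ΔCt(25°C) = 29.580 − 16.245 = 13.335
ΔCt(4°C) = 25.720 − 17.195 = 8.525
ΔΔCt = 8.525 − 13.335 = -4.810
Fold change = 2^(−(-4.810)) = 2^4.810 = 28.0514

28.051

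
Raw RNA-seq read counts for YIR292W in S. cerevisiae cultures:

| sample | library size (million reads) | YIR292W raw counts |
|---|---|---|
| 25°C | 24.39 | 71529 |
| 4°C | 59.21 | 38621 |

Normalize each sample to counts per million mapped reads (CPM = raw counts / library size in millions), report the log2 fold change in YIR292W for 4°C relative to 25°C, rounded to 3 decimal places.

-2.169

CPM(25°C) = 71529 / 24.39 = 2932.7183
CPM(4°C) = 38621 / 59.21 = 652.2716
Fold change = 652.2716 / 2932.7183 = 0.22241
log2(0.22241) = -2.1687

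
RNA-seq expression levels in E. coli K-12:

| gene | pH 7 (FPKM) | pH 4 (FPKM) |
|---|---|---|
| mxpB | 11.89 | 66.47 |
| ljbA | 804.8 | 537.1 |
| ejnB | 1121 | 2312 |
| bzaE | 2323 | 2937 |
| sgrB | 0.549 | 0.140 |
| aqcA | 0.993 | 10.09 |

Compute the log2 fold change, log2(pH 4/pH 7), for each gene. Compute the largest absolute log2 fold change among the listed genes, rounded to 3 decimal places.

3.345

log2(66.47/11.89) = 2.483  (mxpB)
log2(537.1/804.8) = -0.583  (ljbA)
log2(2312/1121) = 1.044  (ejnB)
log2(2937/2323) = 0.338  (bzaE)
log2(0.140/0.549) = -1.971  (sgrB)
log2(10.09/0.993) = 3.345  (aqcA)
The largest magnitude belongs to aqcA.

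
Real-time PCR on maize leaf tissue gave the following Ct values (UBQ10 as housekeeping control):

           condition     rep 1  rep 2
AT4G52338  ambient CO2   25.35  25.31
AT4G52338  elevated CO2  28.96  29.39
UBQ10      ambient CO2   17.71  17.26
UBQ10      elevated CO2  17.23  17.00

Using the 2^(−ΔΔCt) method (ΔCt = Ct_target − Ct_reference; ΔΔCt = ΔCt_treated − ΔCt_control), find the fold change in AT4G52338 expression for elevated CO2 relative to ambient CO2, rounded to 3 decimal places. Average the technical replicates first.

Mean Ct: AT4G52338 ambient CO2 25.330; AT4G52338 elevated CO2 29.175; UBQ10 ambient CO2 17.485; UBQ10 elevated CO2 17.115
ΔCt(ambient CO2) = 25.330 − 17.485 = 7.845
ΔCt(elevated CO2) = 29.175 − 17.115 = 12.060
ΔΔCt = 12.060 − 7.845 = 4.215
Fold change = 2^(−4.215) = 0.0538

0.054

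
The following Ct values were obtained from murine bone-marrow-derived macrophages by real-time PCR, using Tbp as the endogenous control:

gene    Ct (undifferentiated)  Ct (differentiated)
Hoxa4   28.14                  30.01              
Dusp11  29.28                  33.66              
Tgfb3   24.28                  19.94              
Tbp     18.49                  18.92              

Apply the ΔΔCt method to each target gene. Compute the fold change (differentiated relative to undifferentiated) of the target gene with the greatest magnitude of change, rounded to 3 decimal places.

27.284

Hoxa4: ΔΔCt = (30.01−18.92) − (28.14−18.49) = 11.09 − 9.65 = 1.44; fold change = 2^-1.44 = 0.369
Dusp11: ΔΔCt = (33.66−18.92) − (29.28−18.49) = 14.74 − 10.79 = 3.95; fold change = 2^-3.95 = 0.065
Tgfb3: ΔΔCt = (19.94−18.92) − (24.28−18.49) = 1.02 − 5.79 = -4.77; fold change = 2^4.77 = 27.284
Tgfb3 has the largest |ΔΔCt| = 4.77.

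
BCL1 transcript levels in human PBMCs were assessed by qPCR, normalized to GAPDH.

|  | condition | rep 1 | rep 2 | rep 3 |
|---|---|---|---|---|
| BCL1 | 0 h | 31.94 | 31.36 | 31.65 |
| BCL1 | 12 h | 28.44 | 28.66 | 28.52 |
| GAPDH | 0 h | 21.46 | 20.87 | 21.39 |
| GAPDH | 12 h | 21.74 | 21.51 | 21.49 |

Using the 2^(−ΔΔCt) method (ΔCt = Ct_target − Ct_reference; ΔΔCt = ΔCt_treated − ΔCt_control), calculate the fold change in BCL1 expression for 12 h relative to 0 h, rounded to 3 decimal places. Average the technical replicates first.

Mean Ct: BCL1 0 h 31.650; BCL1 12 h 28.540; GAPDH 0 h 21.240; GAPDH 12 h 21.580
ΔCt(0 h) = 31.650 − 21.240 = 10.410
ΔCt(12 h) = 28.540 − 21.580 = 6.960
ΔΔCt = 6.960 − 10.410 = -3.450
Fold change = 2^(−(-3.450)) = 2^3.450 = 10.9283

10.928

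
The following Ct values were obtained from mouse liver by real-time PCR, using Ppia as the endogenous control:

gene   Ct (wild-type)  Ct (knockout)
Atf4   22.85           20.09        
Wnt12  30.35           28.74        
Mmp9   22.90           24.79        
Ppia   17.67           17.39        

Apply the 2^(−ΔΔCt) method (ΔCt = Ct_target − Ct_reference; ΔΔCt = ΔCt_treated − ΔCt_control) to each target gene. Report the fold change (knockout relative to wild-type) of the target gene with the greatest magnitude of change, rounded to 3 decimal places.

Atf4: ΔΔCt = (20.09−17.39) − (22.85−17.67) = 2.70 − 5.18 = -2.48; fold change = 2^2.48 = 5.579
Wnt12: ΔΔCt = (28.74−17.39) − (30.35−17.67) = 11.35 − 12.68 = -1.33; fold change = 2^1.33 = 2.514
Mmp9: ΔΔCt = (24.79−17.39) − (22.90−17.67) = 7.40 − 5.23 = 2.17; fold change = 2^-2.17 = 0.222
Atf4 has the largest |ΔΔCt| = 2.48.

5.579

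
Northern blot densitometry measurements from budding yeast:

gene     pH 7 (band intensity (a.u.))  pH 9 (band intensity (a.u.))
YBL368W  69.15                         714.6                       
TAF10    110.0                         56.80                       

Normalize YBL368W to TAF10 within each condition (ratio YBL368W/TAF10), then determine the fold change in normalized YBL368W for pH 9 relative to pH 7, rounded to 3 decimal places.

20.013

YBL368W/TAF10 (pH 7) = 69.15 / 110.0 = 0.62864
YBL368W/TAF10 (pH 9) = 714.6 / 56.80 = 12.581
Fold change = 12.581 / 0.62864 = 20.0131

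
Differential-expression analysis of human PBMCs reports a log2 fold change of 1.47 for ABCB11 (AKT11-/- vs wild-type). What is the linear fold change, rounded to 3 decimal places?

Fold change = 2^(1.47) = 2.7702

2.770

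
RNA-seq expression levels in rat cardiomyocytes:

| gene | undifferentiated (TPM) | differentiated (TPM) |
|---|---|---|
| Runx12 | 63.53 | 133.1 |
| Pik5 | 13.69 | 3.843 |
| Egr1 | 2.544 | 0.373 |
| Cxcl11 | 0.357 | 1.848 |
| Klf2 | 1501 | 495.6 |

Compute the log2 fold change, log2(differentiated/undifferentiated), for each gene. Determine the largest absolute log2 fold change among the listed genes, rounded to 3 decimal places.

log2(133.1/63.53) = 1.067  (Runx12)
log2(3.843/13.69) = -1.833  (Pik5)
log2(0.373/2.544) = -2.770  (Egr1)
log2(1.848/0.357) = 2.372  (Cxcl11)
log2(495.6/1501) = -1.599  (Klf2)
The largest magnitude belongs to Egr1.

2.770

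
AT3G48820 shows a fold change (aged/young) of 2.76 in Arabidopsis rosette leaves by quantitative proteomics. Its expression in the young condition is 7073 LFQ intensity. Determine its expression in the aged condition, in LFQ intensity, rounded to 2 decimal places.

aged expression = 7073 × 2.76 = 19521.48

19521.48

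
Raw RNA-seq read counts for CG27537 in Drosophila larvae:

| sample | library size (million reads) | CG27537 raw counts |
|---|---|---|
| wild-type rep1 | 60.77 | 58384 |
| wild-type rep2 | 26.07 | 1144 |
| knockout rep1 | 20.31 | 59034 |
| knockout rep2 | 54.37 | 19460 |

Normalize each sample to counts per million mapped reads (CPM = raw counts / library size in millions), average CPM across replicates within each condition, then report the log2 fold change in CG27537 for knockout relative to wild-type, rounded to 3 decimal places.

CPM(wild-type rep1) = 58384 / 60.77 = 960.7372
CPM(wild-type rep2) = 1144 / 26.07 = 43.8819
CPM(knockout rep1) = 59034 / 20.31 = 2906.6470
CPM(knockout rep2) = 19460 / 54.37 = 357.9180
mean CPM(wild-type) = 502.3095; mean CPM(knockout) = 1632.2825
Fold change = 1632.2825 / 502.3095 = 3.24956
log2(3.24956) = 1.7002

1.700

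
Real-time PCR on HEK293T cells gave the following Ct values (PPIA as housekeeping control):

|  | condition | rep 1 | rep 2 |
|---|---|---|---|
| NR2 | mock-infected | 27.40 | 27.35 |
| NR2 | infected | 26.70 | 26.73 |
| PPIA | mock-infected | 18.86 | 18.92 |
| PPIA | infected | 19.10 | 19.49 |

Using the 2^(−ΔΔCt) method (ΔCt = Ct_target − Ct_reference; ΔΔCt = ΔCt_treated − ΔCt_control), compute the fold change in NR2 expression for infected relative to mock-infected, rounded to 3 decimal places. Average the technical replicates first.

2.092

Mean Ct: NR2 mock-infected 27.375; NR2 infected 26.715; PPIA mock-infected 18.890; PPIA infected 19.295
ΔCt(mock-infected) = 27.375 − 18.890 = 8.485
ΔCt(infected) = 26.715 − 19.295 = 7.420
ΔΔCt = 7.420 − 8.485 = -1.065
Fold change = 2^(−(-1.065)) = 2^1.065 = 2.0922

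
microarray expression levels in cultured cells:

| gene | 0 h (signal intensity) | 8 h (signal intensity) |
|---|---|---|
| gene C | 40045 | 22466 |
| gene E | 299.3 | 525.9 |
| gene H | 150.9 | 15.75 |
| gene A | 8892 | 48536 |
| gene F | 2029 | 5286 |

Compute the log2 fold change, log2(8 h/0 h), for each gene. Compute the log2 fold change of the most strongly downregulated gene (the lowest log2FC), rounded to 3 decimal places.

log2(22466/40045) = -0.834  (gene C)
log2(525.9/299.3) = 0.813  (gene E)
log2(15.75/150.9) = -3.260  (gene H)
log2(48536/8892) = 2.448  (gene A)
log2(5286/2029) = 1.381  (gene F)
gene H is most strongly downregulated.

-3.260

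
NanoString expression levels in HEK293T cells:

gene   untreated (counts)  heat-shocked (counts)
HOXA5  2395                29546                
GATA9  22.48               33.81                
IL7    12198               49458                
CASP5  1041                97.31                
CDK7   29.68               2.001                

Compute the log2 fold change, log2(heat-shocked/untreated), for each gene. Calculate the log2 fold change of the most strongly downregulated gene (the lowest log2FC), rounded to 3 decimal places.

log2(29546/2395) = 3.625  (HOXA5)
log2(33.81/22.48) = 0.589  (GATA9)
log2(49458/12198) = 2.020  (IL7)
log2(97.31/1041) = -3.419  (CASP5)
log2(2.001/29.68) = -3.891  (CDK7)
CDK7 is most strongly downregulated.

-3.891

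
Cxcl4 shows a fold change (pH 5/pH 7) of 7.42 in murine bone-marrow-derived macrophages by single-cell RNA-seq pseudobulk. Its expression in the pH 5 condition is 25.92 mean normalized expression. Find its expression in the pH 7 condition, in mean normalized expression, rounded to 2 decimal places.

pH 7 expression = 25.92 / 7.42 = 3.49

3.49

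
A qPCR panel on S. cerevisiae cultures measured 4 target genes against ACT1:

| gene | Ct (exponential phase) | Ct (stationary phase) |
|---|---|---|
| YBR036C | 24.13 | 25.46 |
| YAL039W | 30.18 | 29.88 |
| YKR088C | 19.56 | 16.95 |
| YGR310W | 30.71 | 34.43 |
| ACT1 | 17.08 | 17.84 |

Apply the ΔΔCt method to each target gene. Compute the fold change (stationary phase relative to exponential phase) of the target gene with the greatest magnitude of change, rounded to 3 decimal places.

YBR036C: ΔΔCt = (25.46−17.84) − (24.13−17.08) = 7.62 − 7.05 = 0.57; fold change = 2^-0.57 = 0.674
YAL039W: ΔΔCt = (29.88−17.84) − (30.18−17.08) = 12.04 − 13.10 = -1.06; fold change = 2^1.06 = 2.085
YKR088C: ΔΔCt = (16.95−17.84) − (19.56−17.08) = -0.89 − 2.48 = -3.37; fold change = 2^3.37 = 10.339
YGR310W: ΔΔCt = (34.43−17.84) − (30.71−17.08) = 16.59 − 13.63 = 2.96; fold change = 2^-2.96 = 0.129
YKR088C has the largest |ΔΔCt| = 3.37.

10.339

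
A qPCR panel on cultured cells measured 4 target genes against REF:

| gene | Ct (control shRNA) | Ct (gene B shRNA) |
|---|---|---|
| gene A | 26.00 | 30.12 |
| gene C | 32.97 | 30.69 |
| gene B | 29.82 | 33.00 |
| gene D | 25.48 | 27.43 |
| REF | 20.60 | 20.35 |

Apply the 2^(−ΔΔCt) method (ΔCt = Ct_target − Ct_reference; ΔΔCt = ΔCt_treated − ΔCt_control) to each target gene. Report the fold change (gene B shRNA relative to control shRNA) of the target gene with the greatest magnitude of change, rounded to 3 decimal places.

gene A: ΔΔCt = (30.12−20.35) − (26.00−20.60) = 9.77 − 5.40 = 4.37; fold change = 2^-4.37 = 0.048
gene C: ΔΔCt = (30.69−20.35) − (32.97−20.60) = 10.34 − 12.37 = -2.03; fold change = 2^2.03 = 4.084
gene B: ΔΔCt = (33.00−20.35) − (29.82−20.60) = 12.65 − 9.22 = 3.43; fold change = 2^-3.43 = 0.093
gene D: ΔΔCt = (27.43−20.35) − (25.48−20.60) = 7.08 − 4.88 = 2.20; fold change = 2^-2.20 = 0.218
gene A has the largest |ΔΔCt| = 4.37.

0.048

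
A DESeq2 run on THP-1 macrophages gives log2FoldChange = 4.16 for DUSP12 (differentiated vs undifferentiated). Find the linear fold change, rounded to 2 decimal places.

17.88

Fold change = 2^(4.16) = 17.877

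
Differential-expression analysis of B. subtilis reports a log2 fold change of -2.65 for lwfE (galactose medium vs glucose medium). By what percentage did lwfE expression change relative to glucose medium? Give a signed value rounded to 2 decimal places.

Fold change = 2^(-2.65) = 0.1593
Percent change = (FC − 1) × 100% = (0.1593 − 1) × 100 = -84.07%

-84.07%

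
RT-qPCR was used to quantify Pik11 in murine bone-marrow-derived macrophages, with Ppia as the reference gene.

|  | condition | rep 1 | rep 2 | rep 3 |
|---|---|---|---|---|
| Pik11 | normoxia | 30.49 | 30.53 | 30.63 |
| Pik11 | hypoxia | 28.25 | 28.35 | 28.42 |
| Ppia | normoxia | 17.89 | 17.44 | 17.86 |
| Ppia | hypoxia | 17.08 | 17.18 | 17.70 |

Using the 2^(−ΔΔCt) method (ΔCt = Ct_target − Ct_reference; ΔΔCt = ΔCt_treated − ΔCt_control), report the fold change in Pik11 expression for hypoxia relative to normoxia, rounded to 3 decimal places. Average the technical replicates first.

Mean Ct: Pik11 normoxia 30.550; Pik11 hypoxia 28.340; Ppia normoxia 17.730; Ppia hypoxia 17.320
ΔCt(normoxia) = 30.550 − 17.730 = 12.820
ΔCt(hypoxia) = 28.340 − 17.320 = 11.020
ΔΔCt = 11.020 − 12.820 = -1.800
Fold change = 2^(−(-1.800)) = 2^1.800 = 3.4822

3.482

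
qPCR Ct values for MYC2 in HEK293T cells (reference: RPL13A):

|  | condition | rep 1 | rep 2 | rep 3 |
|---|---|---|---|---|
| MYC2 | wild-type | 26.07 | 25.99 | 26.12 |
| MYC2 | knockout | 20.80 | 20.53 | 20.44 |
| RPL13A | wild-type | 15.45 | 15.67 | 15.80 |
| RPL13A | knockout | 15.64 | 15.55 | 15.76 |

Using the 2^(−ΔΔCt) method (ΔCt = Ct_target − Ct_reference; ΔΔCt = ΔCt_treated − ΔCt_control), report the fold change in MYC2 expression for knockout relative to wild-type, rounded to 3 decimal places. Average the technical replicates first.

Mean Ct: MYC2 wild-type 26.060; MYC2 knockout 20.590; RPL13A wild-type 15.640; RPL13A knockout 15.650
ΔCt(wild-type) = 26.060 − 15.640 = 10.420
ΔCt(knockout) = 20.590 − 15.650 = 4.940
ΔΔCt = 4.940 − 10.420 = -5.480
Fold change = 2^(−(-5.480)) = 2^5.480 = 44.6318

44.632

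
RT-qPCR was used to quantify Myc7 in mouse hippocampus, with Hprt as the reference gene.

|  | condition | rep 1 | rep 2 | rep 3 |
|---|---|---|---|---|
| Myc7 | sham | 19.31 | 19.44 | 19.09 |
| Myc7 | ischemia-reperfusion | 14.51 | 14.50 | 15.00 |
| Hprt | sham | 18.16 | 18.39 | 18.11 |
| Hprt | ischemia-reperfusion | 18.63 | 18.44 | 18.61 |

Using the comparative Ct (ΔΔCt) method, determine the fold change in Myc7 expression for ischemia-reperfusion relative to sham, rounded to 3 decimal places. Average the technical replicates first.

Mean Ct: Myc7 sham 19.280; Myc7 ischemia-reperfusion 14.670; Hprt sham 18.220; Hprt ischemia-reperfusion 18.560
ΔCt(sham) = 19.280 − 18.220 = 1.060
ΔCt(ischemia-reperfusion) = 14.670 − 18.560 = -3.890
ΔΔCt = -3.890 − 1.060 = -4.950
Fold change = 2^(−(-4.950)) = 2^4.950 = 30.9100

30.910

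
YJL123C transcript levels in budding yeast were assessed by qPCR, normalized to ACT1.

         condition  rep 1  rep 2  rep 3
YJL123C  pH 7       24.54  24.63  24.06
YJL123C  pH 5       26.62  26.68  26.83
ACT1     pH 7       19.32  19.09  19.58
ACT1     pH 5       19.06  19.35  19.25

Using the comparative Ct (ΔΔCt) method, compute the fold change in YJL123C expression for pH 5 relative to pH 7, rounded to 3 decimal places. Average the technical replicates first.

Mean Ct: YJL123C pH 7 24.410; YJL123C pH 5 26.710; ACT1 pH 7 19.330; ACT1 pH 5 19.220
ΔCt(pH 7) = 24.410 − 19.330 = 5.080
ΔCt(pH 5) = 26.710 − 19.220 = 7.490
ΔΔCt = 7.490 − 5.080 = 2.410
Fold change = 2^(−2.410) = 0.1882

0.188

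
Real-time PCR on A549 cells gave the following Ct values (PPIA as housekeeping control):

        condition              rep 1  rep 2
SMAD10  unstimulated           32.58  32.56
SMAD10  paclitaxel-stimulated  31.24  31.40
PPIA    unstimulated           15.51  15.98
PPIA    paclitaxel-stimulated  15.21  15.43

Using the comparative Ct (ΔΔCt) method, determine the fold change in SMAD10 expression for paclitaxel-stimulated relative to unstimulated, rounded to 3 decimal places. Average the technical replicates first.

1.772

Mean Ct: SMAD10 unstimulated 32.570; SMAD10 paclitaxel-stimulated 31.320; PPIA unstimulated 15.745; PPIA paclitaxel-stimulated 15.320
ΔCt(unstimulated) = 32.570 − 15.745 = 16.825
ΔCt(paclitaxel-stimulated) = 31.320 − 15.320 = 16.000
ΔΔCt = 16.000 − 16.825 = -0.825
Fold change = 2^(−(-0.825)) = 2^0.825 = 1.7715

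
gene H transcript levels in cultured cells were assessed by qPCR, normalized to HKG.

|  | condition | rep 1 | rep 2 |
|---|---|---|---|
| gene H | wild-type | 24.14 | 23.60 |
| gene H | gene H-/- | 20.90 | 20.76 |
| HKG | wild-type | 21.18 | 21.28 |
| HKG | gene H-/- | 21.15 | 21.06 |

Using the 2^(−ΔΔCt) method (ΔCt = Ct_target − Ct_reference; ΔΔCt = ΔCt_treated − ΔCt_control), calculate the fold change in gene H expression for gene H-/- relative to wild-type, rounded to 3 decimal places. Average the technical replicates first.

7.542

Mean Ct: gene H wild-type 23.870; gene H gene H-/- 20.830; HKG wild-type 21.230; HKG gene H-/- 21.105
ΔCt(wild-type) = 23.870 − 21.230 = 2.640
ΔCt(gene H-/-) = 20.830 − 21.105 = -0.275
ΔΔCt = -0.275 − 2.640 = -2.915
Fold change = 2^(−(-2.915)) = 2^2.915 = 7.5423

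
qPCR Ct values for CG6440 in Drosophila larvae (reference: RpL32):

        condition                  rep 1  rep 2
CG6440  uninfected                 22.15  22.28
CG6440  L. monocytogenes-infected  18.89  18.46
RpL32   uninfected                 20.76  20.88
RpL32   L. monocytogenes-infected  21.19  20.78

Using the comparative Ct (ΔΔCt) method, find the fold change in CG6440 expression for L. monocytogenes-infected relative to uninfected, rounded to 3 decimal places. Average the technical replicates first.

13.041

Mean Ct: CG6440 uninfected 22.215; CG6440 L. monocytogenes-infected 18.675; RpL32 uninfected 20.820; RpL32 L. monocytogenes-infected 20.985
ΔCt(uninfected) = 22.215 − 20.820 = 1.395
ΔCt(L. monocytogenes-infected) = 18.675 − 20.985 = -2.310
ΔΔCt = -2.310 − 1.395 = -3.705
Fold change = 2^(−(-3.705)) = 2^3.705 = 13.0412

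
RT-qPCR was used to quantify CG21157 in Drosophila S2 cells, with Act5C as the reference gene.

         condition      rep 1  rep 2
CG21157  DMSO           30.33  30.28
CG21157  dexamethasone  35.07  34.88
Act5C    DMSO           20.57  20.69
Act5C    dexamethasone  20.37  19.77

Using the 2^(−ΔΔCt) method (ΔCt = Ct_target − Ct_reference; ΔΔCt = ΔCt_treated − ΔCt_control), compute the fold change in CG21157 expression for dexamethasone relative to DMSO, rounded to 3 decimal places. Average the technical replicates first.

Mean Ct: CG21157 DMSO 30.305; CG21157 dexamethasone 34.975; Act5C DMSO 20.630; Act5C dexamethasone 20.070
ΔCt(DMSO) = 30.305 − 20.630 = 9.675
ΔCt(dexamethasone) = 34.975 − 20.070 = 14.905
ΔΔCt = 14.905 − 9.675 = 5.230
Fold change = 2^(−5.230) = 0.0266

0.027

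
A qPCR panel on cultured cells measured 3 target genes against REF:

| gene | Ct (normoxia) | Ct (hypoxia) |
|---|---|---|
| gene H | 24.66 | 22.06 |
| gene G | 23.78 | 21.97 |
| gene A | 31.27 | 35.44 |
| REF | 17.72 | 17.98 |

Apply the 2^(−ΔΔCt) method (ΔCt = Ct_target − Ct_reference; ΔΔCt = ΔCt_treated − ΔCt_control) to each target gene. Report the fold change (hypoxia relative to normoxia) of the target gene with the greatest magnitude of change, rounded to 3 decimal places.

0.067

gene H: ΔΔCt = (22.06−17.98) − (24.66−17.72) = 4.08 − 6.94 = -2.86; fold change = 2^2.86 = 7.260
gene G: ΔΔCt = (21.97−17.98) − (23.78−17.72) = 3.99 − 6.06 = -2.07; fold change = 2^2.07 = 4.199
gene A: ΔΔCt = (35.44−17.98) − (31.27−17.72) = 17.46 − 13.55 = 3.91; fold change = 2^-3.91 = 0.067
gene A has the largest |ΔΔCt| = 3.91.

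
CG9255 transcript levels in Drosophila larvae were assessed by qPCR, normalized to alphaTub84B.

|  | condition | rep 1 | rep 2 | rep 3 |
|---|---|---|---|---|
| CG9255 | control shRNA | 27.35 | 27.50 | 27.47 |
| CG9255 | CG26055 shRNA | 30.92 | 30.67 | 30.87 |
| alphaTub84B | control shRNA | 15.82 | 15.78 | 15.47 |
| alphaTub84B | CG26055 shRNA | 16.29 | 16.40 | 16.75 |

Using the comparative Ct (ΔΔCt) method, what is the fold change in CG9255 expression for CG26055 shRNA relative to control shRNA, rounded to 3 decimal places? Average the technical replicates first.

Mean Ct: CG9255 control shRNA 27.440; CG9255 CG26055 shRNA 30.820; alphaTub84B control shRNA 15.690; alphaTub84B CG26055 shRNA 16.480
ΔCt(control shRNA) = 27.440 − 15.690 = 11.750
ΔCt(CG26055 shRNA) = 30.820 − 16.480 = 14.340
ΔΔCt = 14.340 − 11.750 = 2.590
Fold change = 2^(−2.590) = 0.1661

0.166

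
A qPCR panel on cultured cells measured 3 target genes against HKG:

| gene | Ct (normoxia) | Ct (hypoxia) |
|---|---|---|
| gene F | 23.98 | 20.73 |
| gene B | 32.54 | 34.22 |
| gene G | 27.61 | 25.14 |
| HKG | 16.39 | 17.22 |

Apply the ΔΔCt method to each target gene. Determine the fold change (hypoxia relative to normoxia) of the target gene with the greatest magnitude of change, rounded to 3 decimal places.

gene F: ΔΔCt = (20.73−17.22) − (23.98−16.39) = 3.51 − 7.59 = -4.08; fold change = 2^4.08 = 16.912
gene B: ΔΔCt = (34.22−17.22) − (32.54−16.39) = 17.00 − 16.15 = 0.85; fold change = 2^-0.85 = 0.555
gene G: ΔΔCt = (25.14−17.22) − (27.61−16.39) = 7.92 − 11.22 = -3.30; fold change = 2^3.30 = 9.849
gene F has the largest |ΔΔCt| = 4.08.

16.912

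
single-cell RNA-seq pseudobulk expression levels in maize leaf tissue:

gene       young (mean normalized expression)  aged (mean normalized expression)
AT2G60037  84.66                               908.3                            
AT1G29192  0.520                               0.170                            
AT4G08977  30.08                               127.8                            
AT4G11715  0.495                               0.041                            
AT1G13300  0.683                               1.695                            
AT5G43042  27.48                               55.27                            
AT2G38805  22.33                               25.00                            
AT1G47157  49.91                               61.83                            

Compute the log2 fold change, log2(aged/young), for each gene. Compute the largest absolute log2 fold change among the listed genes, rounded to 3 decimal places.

log2(908.3/84.66) = 3.423  (AT2G60037)
log2(0.170/0.520) = -1.613  (AT1G29192)
log2(127.8/30.08) = 2.087  (AT4G08977)
log2(0.041/0.495) = -3.594  (AT4G11715)
log2(1.695/0.683) = 1.311  (AT1G13300)
log2(55.27/27.48) = 1.008  (AT5G43042)
log2(25.00/22.33) = 0.163  (AT2G38805)
log2(61.83/49.91) = 0.309  (AT1G47157)
The largest magnitude belongs to AT4G11715.

3.594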